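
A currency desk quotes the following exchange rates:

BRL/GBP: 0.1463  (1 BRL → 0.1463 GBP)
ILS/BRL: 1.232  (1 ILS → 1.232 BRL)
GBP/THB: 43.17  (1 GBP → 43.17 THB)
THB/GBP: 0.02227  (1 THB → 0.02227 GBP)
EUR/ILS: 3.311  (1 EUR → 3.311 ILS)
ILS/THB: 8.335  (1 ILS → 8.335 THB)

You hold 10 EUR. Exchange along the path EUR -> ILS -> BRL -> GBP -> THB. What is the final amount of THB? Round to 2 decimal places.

257.63

10 EUR × 3.311 = 33.11 ILS
33.11 ILS × 1.232 = 40.79152 BRL
40.79152 BRL × 0.1463 = 5.967799376 GBP
5.967799376 GBP × 43.17 = 257.62989906192 THB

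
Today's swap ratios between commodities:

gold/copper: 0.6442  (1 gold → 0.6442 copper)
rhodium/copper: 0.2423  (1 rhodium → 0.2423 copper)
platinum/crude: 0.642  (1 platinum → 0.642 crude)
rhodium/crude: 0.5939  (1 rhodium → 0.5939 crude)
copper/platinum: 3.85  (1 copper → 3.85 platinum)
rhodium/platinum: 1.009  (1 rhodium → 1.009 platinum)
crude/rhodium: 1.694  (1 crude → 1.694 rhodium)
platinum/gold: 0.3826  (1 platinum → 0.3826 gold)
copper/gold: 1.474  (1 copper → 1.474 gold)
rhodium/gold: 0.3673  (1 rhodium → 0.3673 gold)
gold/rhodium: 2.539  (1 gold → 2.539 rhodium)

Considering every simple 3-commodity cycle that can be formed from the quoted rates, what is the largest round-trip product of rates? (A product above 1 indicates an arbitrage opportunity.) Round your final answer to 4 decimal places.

rhodium→platinum→crude→rhodium: 1.009 × 0.642 × 1.694 = 1.09734
rhodium→platinum→gold→rhodium: 1.009 × 0.3826 × 2.539 = 0.98016
gold→copper→platinum→gold: 0.6442 × 3.85 × 0.3826 = 0.94891
rhodium→copper→gold→rhodium: 0.2423 × 1.474 × 2.539 = 0.90680
Maximum is rhodium→platinum→crude→rhodium at 1.0973; arbitrage exists.

1.0973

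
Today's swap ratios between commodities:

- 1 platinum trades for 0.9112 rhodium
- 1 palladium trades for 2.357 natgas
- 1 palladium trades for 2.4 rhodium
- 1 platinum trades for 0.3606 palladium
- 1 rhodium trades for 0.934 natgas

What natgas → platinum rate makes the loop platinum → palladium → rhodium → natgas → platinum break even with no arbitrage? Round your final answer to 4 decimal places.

Known legs of the cycle: 0.3606 × 2.4 × 0.934 = 0.80832096
For no arbitrage the full-cycle product must be 1, so the missing rate is 1 / 0.80832096 ≈ 1.237132.

1.2371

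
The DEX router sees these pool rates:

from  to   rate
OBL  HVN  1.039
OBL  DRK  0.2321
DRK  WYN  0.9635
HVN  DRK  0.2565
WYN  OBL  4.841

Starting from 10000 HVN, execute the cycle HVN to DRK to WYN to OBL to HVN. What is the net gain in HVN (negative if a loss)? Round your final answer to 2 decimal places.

10000 HVN × 0.2565 = 2565 DRK
2565 DRK × 0.9635 = 2471.3775 WYN
2471.3775 WYN × 4.841 = 11963.9384775 OBL
11963.9384775 OBL × 1.039 = 12430.5320781225 HVN
Net change: 12430.5320781225 − 10000 = 2430.5320781225 HVN

2430.53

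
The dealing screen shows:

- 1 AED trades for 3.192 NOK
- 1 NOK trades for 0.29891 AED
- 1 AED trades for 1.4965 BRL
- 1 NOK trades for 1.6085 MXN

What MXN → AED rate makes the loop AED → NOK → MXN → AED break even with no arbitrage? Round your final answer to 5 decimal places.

0.19477

Known legs of the cycle: 3.192 × 1.6085 = 5.134332
For no arbitrage the full-cycle product must be 1, so the missing rate is 1 / 5.134332 ≈ 0.1947673.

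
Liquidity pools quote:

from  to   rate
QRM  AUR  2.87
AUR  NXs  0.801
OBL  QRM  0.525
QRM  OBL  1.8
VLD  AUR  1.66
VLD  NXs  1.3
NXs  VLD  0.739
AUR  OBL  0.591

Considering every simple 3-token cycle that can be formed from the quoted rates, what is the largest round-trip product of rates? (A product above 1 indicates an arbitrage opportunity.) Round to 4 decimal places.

0.9826

NXs→VLD→AUR→NXs: 0.739 × 1.66 × 0.801 = 0.98262
OBL→QRM→AUR→OBL: 0.525 × 2.87 × 0.591 = 0.89049
Maximum is NXs→VLD→AUR→NXs at 0.9826; no arbitrage — every cycle loses value.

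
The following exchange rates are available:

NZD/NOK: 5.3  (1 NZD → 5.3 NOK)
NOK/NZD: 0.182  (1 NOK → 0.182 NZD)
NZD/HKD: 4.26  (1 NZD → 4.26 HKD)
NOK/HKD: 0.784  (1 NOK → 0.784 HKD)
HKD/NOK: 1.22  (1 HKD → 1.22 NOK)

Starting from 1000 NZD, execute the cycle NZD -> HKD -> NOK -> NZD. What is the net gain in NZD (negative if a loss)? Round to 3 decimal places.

-54.110

1000 NZD × 4.26 = 4260 HKD
4260 HKD × 1.22 = 5197.2 NOK
5197.2 NOK × 0.182 = 945.8904 NZD
Net change: 945.8904 − 1000 = -54.1096 NZD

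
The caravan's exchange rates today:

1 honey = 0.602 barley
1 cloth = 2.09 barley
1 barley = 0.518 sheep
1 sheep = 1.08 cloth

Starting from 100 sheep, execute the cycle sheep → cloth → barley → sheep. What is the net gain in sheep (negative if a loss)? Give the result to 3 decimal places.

16.923

100 sheep × 1.08 = 108 cloth
108 cloth × 2.09 = 225.72 barley
225.72 barley × 0.518 = 116.92296 sheep
Net change: 116.92296 − 100 = 16.92296 sheep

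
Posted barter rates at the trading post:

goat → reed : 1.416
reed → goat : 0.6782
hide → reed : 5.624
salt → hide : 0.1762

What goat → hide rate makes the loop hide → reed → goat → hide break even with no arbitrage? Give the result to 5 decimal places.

Known legs of the cycle: 5.624 × 0.6782 = 3.8141968
For no arbitrage the full-cycle product must be 1, so the missing rate is 1 / 3.8141968 ≈ 0.2621784.

0.26218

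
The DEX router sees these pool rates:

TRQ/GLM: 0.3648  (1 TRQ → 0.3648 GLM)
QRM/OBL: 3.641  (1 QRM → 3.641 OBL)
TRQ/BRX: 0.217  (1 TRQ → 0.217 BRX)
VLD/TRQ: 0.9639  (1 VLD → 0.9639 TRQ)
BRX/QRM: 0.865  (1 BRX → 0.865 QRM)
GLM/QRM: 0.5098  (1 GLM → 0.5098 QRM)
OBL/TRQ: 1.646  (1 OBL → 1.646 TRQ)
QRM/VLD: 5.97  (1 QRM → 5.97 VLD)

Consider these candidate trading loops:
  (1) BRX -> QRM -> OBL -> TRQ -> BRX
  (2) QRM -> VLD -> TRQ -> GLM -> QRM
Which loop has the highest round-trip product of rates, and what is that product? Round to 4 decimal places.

(1) 0.865 × 3.641 × 1.646 × 0.217 = 1.12493
(2) 5.97 × 0.9639 × 0.3648 × 0.5098 = 1.07019
Highest is cycle (1) at 1.1249 (>1, arbitrage).

1.1249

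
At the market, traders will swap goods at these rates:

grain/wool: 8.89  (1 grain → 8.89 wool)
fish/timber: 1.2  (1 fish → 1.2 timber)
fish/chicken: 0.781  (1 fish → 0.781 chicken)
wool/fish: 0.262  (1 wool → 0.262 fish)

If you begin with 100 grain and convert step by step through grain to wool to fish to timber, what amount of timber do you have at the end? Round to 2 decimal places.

100 grain × 8.89 = 889 wool
889 wool × 0.262 = 232.918 fish
232.918 fish × 1.2 = 279.5016 timber

279.50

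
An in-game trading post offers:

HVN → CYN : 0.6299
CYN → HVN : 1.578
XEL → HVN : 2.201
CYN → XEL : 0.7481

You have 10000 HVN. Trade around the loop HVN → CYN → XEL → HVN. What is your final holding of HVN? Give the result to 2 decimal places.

10000 HVN × 0.6299 = 6299 CYN
6299 CYN × 0.7481 = 4712.2819 XEL
4712.2819 XEL × 2.201 = 10371.7324619 HVN

10371.73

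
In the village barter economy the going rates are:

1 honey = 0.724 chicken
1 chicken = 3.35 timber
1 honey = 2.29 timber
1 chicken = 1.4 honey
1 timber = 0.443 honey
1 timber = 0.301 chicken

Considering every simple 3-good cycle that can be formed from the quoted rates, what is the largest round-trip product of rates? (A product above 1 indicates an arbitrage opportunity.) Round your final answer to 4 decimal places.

1.0745

chicken→timber→honey→chicken: 3.35 × 0.443 × 0.724 = 1.07445
chicken→honey→timber→chicken: 1.4 × 2.29 × 0.301 = 0.96501
Maximum is chicken→timber→honey→chicken at 1.0745; arbitrage exists.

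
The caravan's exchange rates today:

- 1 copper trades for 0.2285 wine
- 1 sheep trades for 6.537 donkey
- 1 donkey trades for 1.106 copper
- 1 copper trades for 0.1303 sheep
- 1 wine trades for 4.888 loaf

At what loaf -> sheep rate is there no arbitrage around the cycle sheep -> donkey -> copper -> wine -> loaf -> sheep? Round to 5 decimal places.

0.12384

Known legs of the cycle: 6.537 × 1.106 × 0.2285 × 4.888 = 8.075157721176
For no arbitrage the full-cycle product must be 1, so the missing rate is 1 / 8.075157721176 ≈ 0.1238366.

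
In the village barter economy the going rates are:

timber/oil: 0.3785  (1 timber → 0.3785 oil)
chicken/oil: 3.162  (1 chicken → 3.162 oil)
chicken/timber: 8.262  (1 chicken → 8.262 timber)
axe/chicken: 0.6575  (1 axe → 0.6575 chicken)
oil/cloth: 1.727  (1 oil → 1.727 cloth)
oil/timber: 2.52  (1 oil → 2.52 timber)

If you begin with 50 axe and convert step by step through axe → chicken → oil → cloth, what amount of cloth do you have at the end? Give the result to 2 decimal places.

179.52

50 axe × 0.6575 = 32.875 chicken
32.875 chicken × 3.162 = 103.95075 oil
103.95075 oil × 1.727 = 179.52294525 cloth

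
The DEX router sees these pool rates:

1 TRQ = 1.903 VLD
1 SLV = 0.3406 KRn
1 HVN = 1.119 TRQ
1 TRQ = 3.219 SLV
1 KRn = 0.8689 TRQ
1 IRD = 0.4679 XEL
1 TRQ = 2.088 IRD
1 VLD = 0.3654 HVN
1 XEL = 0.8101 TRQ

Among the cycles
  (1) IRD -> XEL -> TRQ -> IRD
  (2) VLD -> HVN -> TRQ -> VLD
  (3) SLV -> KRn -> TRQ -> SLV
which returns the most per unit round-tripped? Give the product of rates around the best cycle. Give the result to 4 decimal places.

0.9527

(1) 0.4679 × 0.8101 × 2.088 = 0.79145
(2) 0.3654 × 1.119 × 1.903 = 0.77810
(3) 0.3406 × 0.8689 × 3.219 = 0.95265
Highest is cycle (3) at 0.9527 (≤1, no arbitrage).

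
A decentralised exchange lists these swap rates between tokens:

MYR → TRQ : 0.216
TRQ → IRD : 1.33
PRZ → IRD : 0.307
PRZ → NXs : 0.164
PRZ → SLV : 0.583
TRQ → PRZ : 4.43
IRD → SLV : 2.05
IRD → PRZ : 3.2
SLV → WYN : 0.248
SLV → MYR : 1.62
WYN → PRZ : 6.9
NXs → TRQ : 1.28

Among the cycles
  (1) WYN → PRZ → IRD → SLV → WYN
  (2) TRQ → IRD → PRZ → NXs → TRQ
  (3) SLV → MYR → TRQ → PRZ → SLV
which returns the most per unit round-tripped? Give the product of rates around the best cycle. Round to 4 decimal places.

1.0769

(1) 6.9 × 0.307 × 2.05 × 0.248 = 1.07694
(2) 1.33 × 3.2 × 0.164 × 1.28 = 0.89342
(3) 1.62 × 0.216 × 4.43 × 0.583 = 0.90373
Highest is cycle (1) at 1.0769 (>1, arbitrage).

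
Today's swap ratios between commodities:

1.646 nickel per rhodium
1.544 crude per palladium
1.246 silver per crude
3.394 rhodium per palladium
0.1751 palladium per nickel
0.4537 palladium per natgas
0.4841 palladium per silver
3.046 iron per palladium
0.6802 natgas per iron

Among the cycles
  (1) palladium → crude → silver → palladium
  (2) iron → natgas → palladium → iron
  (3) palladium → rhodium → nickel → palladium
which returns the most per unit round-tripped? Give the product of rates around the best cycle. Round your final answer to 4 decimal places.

0.9782

(1) 1.544 × 1.246 × 0.4841 = 0.93132
(2) 0.6802 × 0.4537 × 3.046 = 0.94002
(3) 3.394 × 1.646 × 0.1751 = 0.97820
Highest is cycle (3) at 0.9782 (≤1, no arbitrage).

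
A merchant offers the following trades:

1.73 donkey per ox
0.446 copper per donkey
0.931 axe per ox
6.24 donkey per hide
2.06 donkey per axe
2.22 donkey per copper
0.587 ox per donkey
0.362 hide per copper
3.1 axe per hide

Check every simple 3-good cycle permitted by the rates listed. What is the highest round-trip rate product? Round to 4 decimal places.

ox→axe→donkey→ox: 0.931 × 2.06 × 0.587 = 1.12578
hide→donkey→copper→hide: 6.24 × 0.446 × 0.362 = 1.00746
Maximum is ox→axe→donkey→ox at 1.1258; arbitrage exists.

1.1258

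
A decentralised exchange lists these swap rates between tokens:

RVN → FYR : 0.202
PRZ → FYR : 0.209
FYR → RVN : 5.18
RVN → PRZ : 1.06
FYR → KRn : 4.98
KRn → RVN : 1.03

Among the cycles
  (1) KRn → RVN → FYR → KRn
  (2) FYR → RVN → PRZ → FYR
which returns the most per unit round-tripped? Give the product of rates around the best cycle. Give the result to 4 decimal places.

(1) 1.03 × 0.202 × 4.98 = 1.03614
(2) 5.18 × 1.06 × 0.209 = 1.14758
Highest is cycle (2) at 1.1476 (>1, arbitrage).

1.1476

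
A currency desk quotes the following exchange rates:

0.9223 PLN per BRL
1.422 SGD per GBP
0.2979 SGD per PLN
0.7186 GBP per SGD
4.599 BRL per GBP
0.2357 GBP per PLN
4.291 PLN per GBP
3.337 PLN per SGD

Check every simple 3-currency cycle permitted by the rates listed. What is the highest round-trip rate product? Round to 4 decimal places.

1.1184

SGD→PLN→GBP→SGD: 3.337 × 0.2357 × 1.422 = 1.11845
GBP→BRL→PLN→GBP: 4.599 × 0.9223 × 0.2357 = 0.99976
SGD→GBP→PLN→SGD: 0.7186 × 4.291 × 0.2979 = 0.91858
Maximum is SGD→PLN→GBP→SGD at 1.1184; arbitrage exists.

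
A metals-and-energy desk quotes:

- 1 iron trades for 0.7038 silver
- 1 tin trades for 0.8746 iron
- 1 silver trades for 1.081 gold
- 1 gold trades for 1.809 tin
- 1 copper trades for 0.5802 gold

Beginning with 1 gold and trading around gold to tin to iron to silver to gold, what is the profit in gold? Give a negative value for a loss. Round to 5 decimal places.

1 gold × 1.809 = 1.809 tin
1.809 tin × 0.8746 = 1.5821514 iron
1.5821514 iron × 0.7038 = 1.11351815532 silver
1.11351815532 silver × 1.081 = 1.20371312590092 gold
Net change: 1.20371312590092 − 1 = 0.20371312590092 gold

0.20371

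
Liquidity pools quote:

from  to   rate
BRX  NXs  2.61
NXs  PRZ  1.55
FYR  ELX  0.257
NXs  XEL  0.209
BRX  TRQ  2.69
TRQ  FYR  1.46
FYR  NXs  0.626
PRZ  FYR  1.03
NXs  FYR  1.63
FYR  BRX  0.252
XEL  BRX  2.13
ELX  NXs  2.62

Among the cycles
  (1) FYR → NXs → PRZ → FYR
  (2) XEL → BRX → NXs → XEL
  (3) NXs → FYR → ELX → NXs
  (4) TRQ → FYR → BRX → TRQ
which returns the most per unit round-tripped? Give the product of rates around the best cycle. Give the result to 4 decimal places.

1.1619

(1) 0.626 × 1.55 × 1.03 = 0.99941
(2) 2.13 × 2.61 × 0.209 = 1.16189
(3) 1.63 × 0.257 × 2.62 = 1.09754
(4) 1.46 × 0.252 × 2.69 = 0.98970
Highest is cycle (2) at 1.1619 (>1, arbitrage).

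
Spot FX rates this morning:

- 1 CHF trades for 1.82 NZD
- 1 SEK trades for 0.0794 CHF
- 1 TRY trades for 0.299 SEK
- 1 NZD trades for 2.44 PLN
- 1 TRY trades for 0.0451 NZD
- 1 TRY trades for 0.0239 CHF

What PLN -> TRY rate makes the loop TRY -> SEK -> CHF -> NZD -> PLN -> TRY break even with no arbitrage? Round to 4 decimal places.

Known legs of the cycle: 0.299 × 0.0794 × 1.82 × 2.44 = 0.10542725648
For no arbitrage the full-cycle product must be 1, so the missing rate is 1 / 0.10542725648 ≈ 9.485213.

9.4852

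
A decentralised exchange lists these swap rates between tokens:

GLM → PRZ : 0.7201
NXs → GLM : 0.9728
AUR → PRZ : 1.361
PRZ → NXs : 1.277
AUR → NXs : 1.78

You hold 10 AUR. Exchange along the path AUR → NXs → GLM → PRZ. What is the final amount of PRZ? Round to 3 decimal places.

12.469

10 AUR × 1.78 = 17.8 NXs
17.8 NXs × 0.9728 = 17.31584 GLM
17.31584 GLM × 0.7201 = 12.469136384 PRZ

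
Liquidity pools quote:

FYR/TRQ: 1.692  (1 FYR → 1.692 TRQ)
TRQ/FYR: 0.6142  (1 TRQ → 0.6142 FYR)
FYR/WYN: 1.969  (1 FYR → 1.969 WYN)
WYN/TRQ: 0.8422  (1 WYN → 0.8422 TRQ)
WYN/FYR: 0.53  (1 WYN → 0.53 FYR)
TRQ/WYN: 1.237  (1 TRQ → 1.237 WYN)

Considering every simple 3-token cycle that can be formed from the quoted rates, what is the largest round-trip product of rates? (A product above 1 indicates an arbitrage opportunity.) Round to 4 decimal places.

TRQ→WYN→FYR→TRQ: 1.237 × 0.53 × 1.692 = 1.10929
TRQ→FYR→WYN→TRQ: 0.6142 × 1.969 × 0.8422 = 1.01852
Maximum is TRQ→WYN→FYR→TRQ at 1.1093; arbitrage exists.

1.1093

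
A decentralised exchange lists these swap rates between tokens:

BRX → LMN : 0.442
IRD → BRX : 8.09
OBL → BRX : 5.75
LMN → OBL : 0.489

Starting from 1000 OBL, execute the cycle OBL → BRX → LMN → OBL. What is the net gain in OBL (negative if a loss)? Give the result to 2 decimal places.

1000 OBL × 5.75 = 5750 BRX
5750 BRX × 0.442 = 2541.5 LMN
2541.5 LMN × 0.489 = 1242.7935 OBL
Net change: 1242.7935 − 1000 = 242.7935 OBL

242.79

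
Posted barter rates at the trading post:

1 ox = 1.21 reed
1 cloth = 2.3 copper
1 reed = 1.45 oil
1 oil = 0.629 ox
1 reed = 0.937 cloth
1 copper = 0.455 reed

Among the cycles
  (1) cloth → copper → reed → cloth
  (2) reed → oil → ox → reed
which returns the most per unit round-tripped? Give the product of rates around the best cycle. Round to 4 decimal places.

1.1036

(1) 2.3 × 0.455 × 0.937 = 0.98057
(2) 1.45 × 0.629 × 1.21 = 1.10358
Highest is cycle (2) at 1.1036 (>1, arbitrage).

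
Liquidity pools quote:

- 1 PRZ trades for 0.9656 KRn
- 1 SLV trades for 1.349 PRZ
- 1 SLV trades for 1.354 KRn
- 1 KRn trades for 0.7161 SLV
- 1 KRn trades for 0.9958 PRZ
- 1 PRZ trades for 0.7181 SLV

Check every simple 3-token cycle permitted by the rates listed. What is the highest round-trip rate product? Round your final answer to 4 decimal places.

SLV→KRn→PRZ→SLV: 1.354 × 0.9958 × 0.7181 = 0.96822
SLV→PRZ→KRn→SLV: 1.349 × 0.9656 × 0.7161 = 0.93279
Maximum is SLV→KRn→PRZ→SLV at 0.9682; no arbitrage — every cycle loses value.

0.9682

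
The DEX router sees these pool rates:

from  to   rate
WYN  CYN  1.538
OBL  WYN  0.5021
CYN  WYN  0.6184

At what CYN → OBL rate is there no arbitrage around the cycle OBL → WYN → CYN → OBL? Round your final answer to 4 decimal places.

1.2950

Known legs of the cycle: 0.5021 × 1.538 = 0.7722298
For no arbitrage the full-cycle product must be 1, so the missing rate is 1 / 0.7722298 ≈ 1.294951.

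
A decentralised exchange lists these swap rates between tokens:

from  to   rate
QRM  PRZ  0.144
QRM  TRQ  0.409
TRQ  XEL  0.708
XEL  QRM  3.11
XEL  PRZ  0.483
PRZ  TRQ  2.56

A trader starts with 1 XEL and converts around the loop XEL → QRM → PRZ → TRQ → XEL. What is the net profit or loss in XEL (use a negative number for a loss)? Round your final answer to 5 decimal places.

-0.18830

1 XEL × 3.11 = 3.11 QRM
3.11 QRM × 0.144 = 0.44784 PRZ
0.44784 PRZ × 2.56 = 1.1464704 TRQ
1.1464704 TRQ × 0.708 = 0.8117010432 XEL
Net change: 0.8117010432 − 1 = -0.1882989568 XEL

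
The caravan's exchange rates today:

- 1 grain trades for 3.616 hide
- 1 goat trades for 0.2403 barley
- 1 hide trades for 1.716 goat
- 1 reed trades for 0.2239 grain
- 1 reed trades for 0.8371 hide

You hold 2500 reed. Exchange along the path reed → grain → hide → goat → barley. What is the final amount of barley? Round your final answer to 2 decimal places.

834.63

2500 reed × 0.2239 = 559.75 grain
559.75 grain × 3.616 = 2024.056 hide
2024.056 hide × 1.716 = 3473.280096 goat
3473.280096 goat × 0.2403 = 834.6292070688 barley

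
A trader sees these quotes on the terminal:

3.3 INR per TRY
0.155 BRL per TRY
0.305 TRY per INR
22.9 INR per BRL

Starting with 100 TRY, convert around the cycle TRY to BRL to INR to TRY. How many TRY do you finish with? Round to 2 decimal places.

108.26

100 TRY × 0.155 = 15.5 BRL
15.5 BRL × 22.9 = 354.95 INR
354.95 INR × 0.305 = 108.25975 TRY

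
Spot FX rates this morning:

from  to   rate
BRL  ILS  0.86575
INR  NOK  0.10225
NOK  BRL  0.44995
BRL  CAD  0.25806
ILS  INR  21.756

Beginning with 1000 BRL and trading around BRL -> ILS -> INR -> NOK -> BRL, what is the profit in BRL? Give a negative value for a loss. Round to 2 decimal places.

1000 BRL × 0.86575 = 865.75 ILS
865.75 ILS × 21.756 = 18835.257 INR
18835.257 INR × 0.10225 = 1925.90502825 NOK
1925.90502825 NOK × 0.44995 = 866.5609674610875 BRL
Net change: 866.5609674610875 − 1000 = -133.4390325389125 BRL

-133.44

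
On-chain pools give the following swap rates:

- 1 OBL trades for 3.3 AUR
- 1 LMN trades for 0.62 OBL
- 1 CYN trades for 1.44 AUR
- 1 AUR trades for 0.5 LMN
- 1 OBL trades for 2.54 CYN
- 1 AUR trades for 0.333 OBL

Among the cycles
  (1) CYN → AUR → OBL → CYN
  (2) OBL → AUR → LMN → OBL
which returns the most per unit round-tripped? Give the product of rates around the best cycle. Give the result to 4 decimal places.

(1) 1.44 × 0.333 × 2.54 = 1.21798
(2) 3.3 × 0.5 × 0.62 = 1.02300
Highest is cycle (1) at 1.2180 (>1, arbitrage).

1.2180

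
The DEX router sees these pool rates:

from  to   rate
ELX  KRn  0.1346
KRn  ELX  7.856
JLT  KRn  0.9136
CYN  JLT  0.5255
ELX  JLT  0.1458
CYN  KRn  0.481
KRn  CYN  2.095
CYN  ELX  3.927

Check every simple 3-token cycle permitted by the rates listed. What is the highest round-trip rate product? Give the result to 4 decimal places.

1.1074

KRn→CYN→ELX→KRn: 2.095 × 3.927 × 0.1346 = 1.10736
KRn→ELX→JLT→KRn: 7.856 × 0.1458 × 0.9136 = 1.04644
KRn→CYN→JLT→KRn: 2.095 × 0.5255 × 0.9136 = 1.00580
Maximum is KRn→CYN→ELX→KRn at 1.1074; arbitrage exists.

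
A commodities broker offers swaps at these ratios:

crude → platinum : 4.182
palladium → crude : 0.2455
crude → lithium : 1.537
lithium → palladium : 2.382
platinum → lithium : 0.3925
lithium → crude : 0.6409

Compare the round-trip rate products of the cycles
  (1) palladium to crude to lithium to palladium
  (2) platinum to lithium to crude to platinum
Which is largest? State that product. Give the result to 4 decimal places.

(1) 0.2455 × 1.537 × 2.382 = 0.89881
(2) 0.3925 × 0.6409 × 4.182 = 1.05200
Highest is cycle (2) at 1.0520 (>1, arbitrage).

1.0520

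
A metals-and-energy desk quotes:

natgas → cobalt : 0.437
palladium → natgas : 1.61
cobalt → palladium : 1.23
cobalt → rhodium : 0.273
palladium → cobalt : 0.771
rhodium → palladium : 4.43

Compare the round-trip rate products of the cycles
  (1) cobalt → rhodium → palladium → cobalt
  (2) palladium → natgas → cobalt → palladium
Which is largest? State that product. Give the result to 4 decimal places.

(1) 0.273 × 4.43 × 0.771 = 0.93244
(2) 1.61 × 0.437 × 1.23 = 0.86539
Highest is cycle (1) at 0.9324 (≤1, no arbitrage).

0.9324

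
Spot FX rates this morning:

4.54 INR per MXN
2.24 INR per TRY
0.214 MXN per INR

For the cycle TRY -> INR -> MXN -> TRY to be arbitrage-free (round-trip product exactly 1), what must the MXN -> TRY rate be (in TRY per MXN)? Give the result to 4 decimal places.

2.0861

Known legs of the cycle: 2.24 × 0.214 = 0.47936
For no arbitrage the full-cycle product must be 1, so the missing rate is 1 / 0.47936 ≈ 2.086115.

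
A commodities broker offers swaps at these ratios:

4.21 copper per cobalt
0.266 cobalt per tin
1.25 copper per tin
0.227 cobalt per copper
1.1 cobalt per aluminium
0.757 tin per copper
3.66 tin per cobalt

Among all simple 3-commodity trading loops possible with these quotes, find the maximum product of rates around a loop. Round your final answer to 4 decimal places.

1.0385

tin→copper→cobalt→tin: 1.25 × 0.227 × 3.66 = 1.03853
tin→cobalt→copper→tin: 0.266 × 4.21 × 0.757 = 0.84773
Maximum is tin→copper→cobalt→tin at 1.0385; arbitrage exists.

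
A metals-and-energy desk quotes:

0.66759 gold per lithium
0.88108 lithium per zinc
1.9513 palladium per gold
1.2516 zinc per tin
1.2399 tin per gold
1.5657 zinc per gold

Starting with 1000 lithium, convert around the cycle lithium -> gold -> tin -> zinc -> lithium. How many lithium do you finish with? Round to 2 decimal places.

1000 lithium × 0.66759 = 667.59 gold
667.59 gold × 1.2399 = 827.744841 tin
827.744841 tin × 1.2516 = 1036.0054429956 zinc
1036.0054429956 zinc × 0.88108 = 912.803675714563248 lithium

912.80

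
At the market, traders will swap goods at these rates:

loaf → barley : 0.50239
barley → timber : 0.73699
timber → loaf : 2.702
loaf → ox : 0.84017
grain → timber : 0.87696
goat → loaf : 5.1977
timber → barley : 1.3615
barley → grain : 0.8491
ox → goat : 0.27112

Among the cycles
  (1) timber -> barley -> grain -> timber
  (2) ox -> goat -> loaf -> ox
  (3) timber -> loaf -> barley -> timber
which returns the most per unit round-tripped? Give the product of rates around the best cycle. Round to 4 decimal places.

(1) 1.3615 × 0.8491 × 0.87696 = 1.01381
(2) 0.27112 × 5.1977 × 0.84017 = 1.18397
(3) 2.702 × 0.50239 × 0.73699 = 1.00043
Highest is cycle (2) at 1.1840 (>1, arbitrage).

1.1840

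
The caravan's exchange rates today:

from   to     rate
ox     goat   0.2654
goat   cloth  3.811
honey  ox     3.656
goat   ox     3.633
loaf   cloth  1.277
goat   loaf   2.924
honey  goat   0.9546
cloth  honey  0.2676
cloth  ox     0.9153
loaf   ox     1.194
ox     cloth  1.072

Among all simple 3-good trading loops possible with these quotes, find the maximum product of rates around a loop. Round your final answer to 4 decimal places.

honey→ox→cloth→honey: 3.656 × 1.072 × 0.2676 = 1.04879
goat→cloth→honey→goat: 3.811 × 0.2676 × 0.9546 = 0.97352
goat→loaf→ox→goat: 2.924 × 1.194 × 0.2654 = 0.92658
goat→cloth→ox→goat: 3.811 × 0.9153 × 0.2654 = 0.92577
Maximum is honey→ox→cloth→honey at 1.0488; arbitrage exists.

1.0488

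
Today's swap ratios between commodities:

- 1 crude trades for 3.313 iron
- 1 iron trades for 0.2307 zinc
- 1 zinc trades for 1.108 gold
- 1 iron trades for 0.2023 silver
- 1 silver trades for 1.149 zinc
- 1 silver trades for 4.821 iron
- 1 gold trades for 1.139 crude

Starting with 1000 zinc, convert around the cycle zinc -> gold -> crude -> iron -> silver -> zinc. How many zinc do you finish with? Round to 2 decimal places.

971.85

1000 zinc × 1.108 = 1108 gold
1108 gold × 1.139 = 1262.012 crude
1262.012 crude × 3.313 = 4181.045756 iron
4181.045756 iron × 0.2023 = 845.8255564388 silver
845.8255564388 silver × 1.149 = 971.8535643481812 zinc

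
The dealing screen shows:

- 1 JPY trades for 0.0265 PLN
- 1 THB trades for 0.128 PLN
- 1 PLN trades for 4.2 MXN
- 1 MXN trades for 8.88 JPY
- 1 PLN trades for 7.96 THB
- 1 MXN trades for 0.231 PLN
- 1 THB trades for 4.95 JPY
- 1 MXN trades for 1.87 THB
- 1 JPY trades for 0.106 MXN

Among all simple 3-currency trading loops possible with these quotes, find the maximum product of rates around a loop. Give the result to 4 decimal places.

THB→JPY→PLN→THB: 4.95 × 0.0265 × 7.96 = 1.04415
MXN→THB→PLN→MXN: 1.87 × 0.128 × 4.2 = 1.00531
MXN→JPY→PLN→MXN: 8.88 × 0.0265 × 4.2 = 0.98834
MXN→THB→JPY→MXN: 1.87 × 4.95 × 0.106 = 0.98119
Maximum is THB→JPY→PLN→THB at 1.0442; arbitrage exists.

1.0442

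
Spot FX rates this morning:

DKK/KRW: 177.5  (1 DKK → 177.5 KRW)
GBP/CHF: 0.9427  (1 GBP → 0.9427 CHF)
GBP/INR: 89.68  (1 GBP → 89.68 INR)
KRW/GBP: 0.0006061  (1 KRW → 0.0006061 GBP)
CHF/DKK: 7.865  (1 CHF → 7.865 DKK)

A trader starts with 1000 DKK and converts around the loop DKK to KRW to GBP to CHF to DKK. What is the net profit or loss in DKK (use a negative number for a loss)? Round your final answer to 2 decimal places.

1000 DKK × 177.5 = 177500 KRW
177500 KRW × 0.0006061 = 107.58275 GBP
107.58275 GBP × 0.9427 = 101.418258425 CHF
101.418258425 CHF × 7.865 = 797.654602512625 DKK
Net change: 797.654602512625 − 1000 = -202.345397487375 DKK

-202.35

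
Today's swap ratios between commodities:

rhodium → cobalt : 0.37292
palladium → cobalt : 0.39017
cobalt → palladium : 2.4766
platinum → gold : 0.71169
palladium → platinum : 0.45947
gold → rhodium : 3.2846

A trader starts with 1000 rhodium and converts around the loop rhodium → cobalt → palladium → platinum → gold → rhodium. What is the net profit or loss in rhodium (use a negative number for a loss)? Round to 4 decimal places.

1000 rhodium × 0.37292 = 372.92 cobalt
372.92 cobalt × 2.4766 = 923.573672 palladium
923.573672 palladium × 0.45947 = 424.35439507384 platinum
424.35439507384 platinum × 0.71169 = 302.0087794301011896 gold
302.0087794301011896 gold × 3.2846 = 991.97803691611036736016 rhodium
Net change: 991.97803691611036736016 − 1000 = -8.02196308388963263984 rhodium

-8.0220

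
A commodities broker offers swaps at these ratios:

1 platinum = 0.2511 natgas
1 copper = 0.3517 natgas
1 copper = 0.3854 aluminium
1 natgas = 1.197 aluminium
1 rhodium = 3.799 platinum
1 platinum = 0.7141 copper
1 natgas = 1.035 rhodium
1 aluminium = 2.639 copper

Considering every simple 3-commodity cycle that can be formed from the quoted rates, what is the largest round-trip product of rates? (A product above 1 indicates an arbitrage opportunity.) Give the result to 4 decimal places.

copper→natgas→aluminium→copper: 0.3517 × 1.197 × 2.639 = 1.11098
rhodium→platinum→natgas→rhodium: 3.799 × 0.2511 × 1.035 = 0.98732
Maximum is copper→natgas→aluminium→copper at 1.1110; arbitrage exists.

1.1110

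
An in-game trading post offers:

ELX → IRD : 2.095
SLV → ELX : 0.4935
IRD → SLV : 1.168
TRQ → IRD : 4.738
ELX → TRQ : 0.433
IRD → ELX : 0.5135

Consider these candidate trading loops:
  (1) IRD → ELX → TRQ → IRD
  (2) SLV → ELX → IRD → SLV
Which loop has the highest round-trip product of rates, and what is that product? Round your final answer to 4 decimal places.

(1) 0.5135 × 0.433 × 4.738 = 1.05347
(2) 0.4935 × 2.095 × 1.168 = 1.20757
Highest is cycle (2) at 1.2076 (>1, arbitrage).

1.2076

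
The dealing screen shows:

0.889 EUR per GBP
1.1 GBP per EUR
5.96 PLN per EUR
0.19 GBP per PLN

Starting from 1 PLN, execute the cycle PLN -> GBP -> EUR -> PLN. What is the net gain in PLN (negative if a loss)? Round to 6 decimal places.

1 PLN × 0.19 = 0.19 GBP
0.19 GBP × 0.889 = 0.16891 EUR
0.16891 EUR × 5.96 = 1.0067036 PLN
Net change: 1.0067036 − 1 = 0.0067036 PLN

0.006704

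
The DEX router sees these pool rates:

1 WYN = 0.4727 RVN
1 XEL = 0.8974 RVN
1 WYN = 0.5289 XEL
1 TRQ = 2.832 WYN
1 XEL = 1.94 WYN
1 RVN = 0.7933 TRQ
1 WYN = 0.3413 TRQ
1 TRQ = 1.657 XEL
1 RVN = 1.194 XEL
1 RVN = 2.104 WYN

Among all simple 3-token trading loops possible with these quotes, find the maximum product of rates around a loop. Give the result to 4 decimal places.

XEL→RVN→TRQ→XEL: 0.8974 × 0.7933 × 1.657 = 1.17963
XEL→WYN→TRQ→XEL: 1.94 × 0.3413 × 1.657 = 1.09714
XEL→WYN→RVN→XEL: 1.94 × 0.4727 × 1.194 = 1.09494
RVN→TRQ→WYN→RVN: 0.7933 × 2.832 × 0.4727 = 1.06198
XEL→RVN→WYN→XEL: 0.8974 × 2.104 × 0.5289 = 0.99863
Maximum is XEL→RVN→TRQ→XEL at 1.1796; arbitrage exists.

1.1796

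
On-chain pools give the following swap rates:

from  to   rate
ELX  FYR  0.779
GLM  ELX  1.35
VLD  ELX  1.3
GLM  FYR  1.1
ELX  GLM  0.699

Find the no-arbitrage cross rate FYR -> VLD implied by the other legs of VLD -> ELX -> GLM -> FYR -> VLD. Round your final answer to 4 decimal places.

1.0004

Known legs of the cycle: 1.3 × 0.699 × 1.1 = 0.99957
For no arbitrage the full-cycle product must be 1, so the missing rate is 1 / 0.99957 ≈ 1.000430.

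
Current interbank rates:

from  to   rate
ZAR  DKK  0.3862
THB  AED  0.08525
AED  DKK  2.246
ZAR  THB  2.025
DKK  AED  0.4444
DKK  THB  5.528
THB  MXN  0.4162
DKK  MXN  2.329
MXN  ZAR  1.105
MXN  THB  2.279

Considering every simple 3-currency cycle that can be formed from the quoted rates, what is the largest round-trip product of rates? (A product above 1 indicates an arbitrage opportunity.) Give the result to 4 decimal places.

AED→DKK→THB→AED: 2.246 × 5.528 × 0.08525 = 1.05845
MXN→ZAR→DKK→MXN: 1.105 × 0.3862 × 2.329 = 0.99390
THB→MXN→ZAR→THB: 0.4162 × 1.105 × 2.025 = 0.93130
Maximum is AED→DKK→THB→AED at 1.0585; arbitrage exists.

1.0585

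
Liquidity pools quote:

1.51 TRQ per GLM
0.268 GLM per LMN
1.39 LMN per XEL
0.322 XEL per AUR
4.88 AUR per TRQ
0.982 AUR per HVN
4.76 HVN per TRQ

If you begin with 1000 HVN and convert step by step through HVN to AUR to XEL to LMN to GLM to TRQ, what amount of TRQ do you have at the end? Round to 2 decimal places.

1000 HVN × 0.982 = 982 AUR
982 AUR × 0.322 = 316.204 XEL
316.204 XEL × 1.39 = 439.52356 LMN
439.52356 LMN × 0.268 = 117.79231408 GLM
117.79231408 GLM × 1.51 = 177.8663942608 TRQ

177.87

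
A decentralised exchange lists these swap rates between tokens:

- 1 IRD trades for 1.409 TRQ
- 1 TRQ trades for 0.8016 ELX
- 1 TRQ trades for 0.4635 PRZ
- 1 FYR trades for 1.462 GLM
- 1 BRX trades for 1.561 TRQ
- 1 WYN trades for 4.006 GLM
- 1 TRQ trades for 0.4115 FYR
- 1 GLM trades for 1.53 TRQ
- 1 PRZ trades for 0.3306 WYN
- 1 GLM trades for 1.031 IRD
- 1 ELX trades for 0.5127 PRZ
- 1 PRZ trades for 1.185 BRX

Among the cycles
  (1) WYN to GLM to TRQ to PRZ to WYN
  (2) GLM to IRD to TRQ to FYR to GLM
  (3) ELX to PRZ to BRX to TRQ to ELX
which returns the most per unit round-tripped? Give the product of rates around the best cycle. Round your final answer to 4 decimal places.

0.9392

(1) 4.006 × 1.53 × 0.4635 × 0.3306 = 0.93919
(2) 1.031 × 1.409 × 0.4115 × 1.462 = 0.87395
(3) 0.5127 × 1.185 × 1.561 × 0.8016 = 0.76023
Highest is cycle (1) at 0.9392 (≤1, no arbitrage).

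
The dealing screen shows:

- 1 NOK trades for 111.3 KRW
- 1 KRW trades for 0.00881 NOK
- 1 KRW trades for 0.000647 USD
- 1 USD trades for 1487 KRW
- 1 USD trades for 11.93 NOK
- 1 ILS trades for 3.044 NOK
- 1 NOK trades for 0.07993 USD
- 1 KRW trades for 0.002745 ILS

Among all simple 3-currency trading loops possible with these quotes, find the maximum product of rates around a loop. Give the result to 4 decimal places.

1.0471

USD→KRW→NOK→USD: 1487 × 0.00881 × 0.07993 = 1.04712
ILS→NOK→KRW→ILS: 3.044 × 111.3 × 0.002745 = 0.93000
USD→NOK→KRW→USD: 11.93 × 111.3 × 0.000647 = 0.85909
Maximum is USD→KRW→NOK→USD at 1.0471; arbitrage exists.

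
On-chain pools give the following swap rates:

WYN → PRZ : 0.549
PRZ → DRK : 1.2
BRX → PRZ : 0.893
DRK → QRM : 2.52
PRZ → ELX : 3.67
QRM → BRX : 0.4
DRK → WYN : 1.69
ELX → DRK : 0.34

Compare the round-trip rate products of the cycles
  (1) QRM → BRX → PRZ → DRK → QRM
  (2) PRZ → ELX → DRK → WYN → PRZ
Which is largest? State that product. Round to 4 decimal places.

1.1577

(1) 0.4 × 0.893 × 1.2 × 2.52 = 1.08017
(2) 3.67 × 0.34 × 1.69 × 0.549 = 1.15772
Highest is cycle (2) at 1.1577 (>1, arbitrage).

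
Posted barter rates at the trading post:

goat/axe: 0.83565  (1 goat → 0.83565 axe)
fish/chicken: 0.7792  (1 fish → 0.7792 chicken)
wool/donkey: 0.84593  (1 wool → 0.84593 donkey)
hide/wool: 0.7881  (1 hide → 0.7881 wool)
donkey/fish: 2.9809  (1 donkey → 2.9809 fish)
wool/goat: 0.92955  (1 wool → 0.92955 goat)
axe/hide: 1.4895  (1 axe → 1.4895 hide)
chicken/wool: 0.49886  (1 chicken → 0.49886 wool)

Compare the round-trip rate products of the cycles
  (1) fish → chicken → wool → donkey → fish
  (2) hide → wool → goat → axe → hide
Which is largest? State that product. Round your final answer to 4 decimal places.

(1) 0.7792 × 0.49886 × 0.84593 × 2.9809 = 0.98019
(2) 0.7881 × 0.92955 × 0.83565 × 1.4895 = 0.91184
Highest is cycle (1) at 0.9802 (≤1, no arbitrage).

0.9802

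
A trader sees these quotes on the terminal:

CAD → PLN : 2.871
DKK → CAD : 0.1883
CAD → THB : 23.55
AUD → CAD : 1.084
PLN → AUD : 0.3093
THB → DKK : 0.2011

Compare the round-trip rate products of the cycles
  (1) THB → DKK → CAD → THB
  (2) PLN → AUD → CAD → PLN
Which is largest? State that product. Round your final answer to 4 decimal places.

(1) 0.2011 × 0.1883 × 23.55 = 0.89177
(2) 0.3093 × 1.084 × 2.871 = 0.96259
Highest is cycle (2) at 0.9626 (≤1, no arbitrage).

0.9626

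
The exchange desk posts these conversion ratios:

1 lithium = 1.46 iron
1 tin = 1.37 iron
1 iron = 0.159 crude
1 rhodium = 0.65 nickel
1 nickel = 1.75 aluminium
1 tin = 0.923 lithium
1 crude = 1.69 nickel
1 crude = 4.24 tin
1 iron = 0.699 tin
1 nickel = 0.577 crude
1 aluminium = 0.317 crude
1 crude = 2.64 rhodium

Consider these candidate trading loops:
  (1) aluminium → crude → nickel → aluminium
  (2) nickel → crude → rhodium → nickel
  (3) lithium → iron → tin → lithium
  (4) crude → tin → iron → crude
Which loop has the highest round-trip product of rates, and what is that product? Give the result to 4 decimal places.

0.9901

(1) 0.317 × 1.69 × 1.75 = 0.93753
(2) 0.577 × 2.64 × 0.65 = 0.99013
(3) 1.46 × 0.699 × 0.923 = 0.94196
(4) 4.24 × 1.37 × 0.159 = 0.92360
Highest is cycle (2) at 0.9901 (≤1, no arbitrage).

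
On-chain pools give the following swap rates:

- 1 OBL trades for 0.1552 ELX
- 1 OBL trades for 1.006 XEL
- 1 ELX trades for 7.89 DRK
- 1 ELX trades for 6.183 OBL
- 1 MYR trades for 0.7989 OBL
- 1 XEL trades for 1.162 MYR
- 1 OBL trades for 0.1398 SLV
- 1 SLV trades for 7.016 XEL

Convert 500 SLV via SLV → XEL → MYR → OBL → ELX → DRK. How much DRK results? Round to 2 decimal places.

500 SLV × 7.016 = 3508 XEL
3508 XEL × 1.162 = 4076.296 MYR
4076.296 MYR × 0.7989 = 3256.5528744 OBL
3256.5528744 OBL × 0.1552 = 505.41700610688 ELX
505.41700610688 ELX × 7.89 = 3987.7401781832832 DRK

3987.74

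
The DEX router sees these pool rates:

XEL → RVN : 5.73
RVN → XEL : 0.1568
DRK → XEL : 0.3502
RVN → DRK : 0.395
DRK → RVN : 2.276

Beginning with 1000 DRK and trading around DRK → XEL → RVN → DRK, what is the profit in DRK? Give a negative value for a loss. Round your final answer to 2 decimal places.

-207.37

1000 DRK × 0.3502 = 350.2 XEL
350.2 XEL × 5.73 = 2006.646 RVN
2006.646 RVN × 0.395 = 792.62517 DRK
Net change: 792.62517 − 1000 = -207.37483 DRK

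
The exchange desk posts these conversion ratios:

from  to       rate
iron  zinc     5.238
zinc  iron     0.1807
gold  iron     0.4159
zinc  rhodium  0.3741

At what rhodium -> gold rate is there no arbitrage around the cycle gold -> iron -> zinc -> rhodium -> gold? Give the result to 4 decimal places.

1.2270

Known legs of the cycle: 0.4159 × 5.238 × 0.3741 = 0.81497093922
For no arbitrage the full-cycle product must be 1, so the missing rate is 1 / 0.81497093922 ≈ 1.227038.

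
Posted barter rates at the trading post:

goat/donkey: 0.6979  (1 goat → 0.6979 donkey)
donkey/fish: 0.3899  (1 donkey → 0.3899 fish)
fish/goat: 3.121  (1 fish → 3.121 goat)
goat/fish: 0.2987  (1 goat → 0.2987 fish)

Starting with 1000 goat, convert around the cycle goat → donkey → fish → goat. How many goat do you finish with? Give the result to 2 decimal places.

1000 goat × 0.6979 = 697.9 donkey
697.9 donkey × 0.3899 = 272.11121 fish
272.11121 fish × 3.121 = 849.25908641 goat

849.26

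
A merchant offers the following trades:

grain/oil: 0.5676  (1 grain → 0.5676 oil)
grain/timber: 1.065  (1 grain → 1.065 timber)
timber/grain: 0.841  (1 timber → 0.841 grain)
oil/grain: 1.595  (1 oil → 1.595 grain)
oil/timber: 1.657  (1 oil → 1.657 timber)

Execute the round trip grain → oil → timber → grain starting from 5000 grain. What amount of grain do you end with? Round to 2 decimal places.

5000 grain × 0.5676 = 2838 oil
2838 oil × 1.657 = 4702.566 timber
4702.566 timber × 0.841 = 3954.858006 grain

3954.86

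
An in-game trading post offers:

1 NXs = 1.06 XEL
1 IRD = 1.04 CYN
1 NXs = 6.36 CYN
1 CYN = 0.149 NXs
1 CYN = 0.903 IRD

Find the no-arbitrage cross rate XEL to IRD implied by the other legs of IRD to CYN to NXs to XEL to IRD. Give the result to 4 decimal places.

6.0880

Known legs of the cycle: 1.04 × 0.149 × 1.06 = 0.1642576
For no arbitrage the full-cycle product must be 1, so the missing rate is 1 / 0.1642576 ≈ 6.087998.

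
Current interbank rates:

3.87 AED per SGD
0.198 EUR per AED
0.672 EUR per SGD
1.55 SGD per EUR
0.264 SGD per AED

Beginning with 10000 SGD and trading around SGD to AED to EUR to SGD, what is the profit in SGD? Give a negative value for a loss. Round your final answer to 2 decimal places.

10000 SGD × 3.87 = 38700 AED
38700 AED × 0.198 = 7662.6 EUR
7662.6 EUR × 1.55 = 11877.03 SGD
Net change: 11877.03 − 10000 = 1877.03 SGD

1877.03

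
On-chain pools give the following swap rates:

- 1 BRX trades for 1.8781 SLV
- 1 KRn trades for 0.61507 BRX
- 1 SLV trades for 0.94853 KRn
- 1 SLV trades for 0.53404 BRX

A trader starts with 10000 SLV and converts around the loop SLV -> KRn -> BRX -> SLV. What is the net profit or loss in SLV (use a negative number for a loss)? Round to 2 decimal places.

10000 SLV × 0.94853 = 9485.3 KRn
9485.3 KRn × 0.61507 = 5834.123471 BRX
5834.123471 BRX × 1.8781 = 10957.0672908851 SLV
Net change: 10957.0672908851 − 10000 = 957.0672908851 SLV

957.07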